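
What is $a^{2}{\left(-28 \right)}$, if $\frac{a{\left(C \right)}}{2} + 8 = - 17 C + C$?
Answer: $774400$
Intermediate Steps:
$a{\left(C \right)} = -16 - 32 C$ ($a{\left(C \right)} = -16 + 2 \left(- 17 C + C\right) = -16 + 2 \left(- 16 C\right) = -16 - 32 C$)
$a^{2}{\left(-28 \right)} = \left(-16 - -896\right)^{2} = \left(-16 + 896\right)^{2} = 880^{2} = 774400$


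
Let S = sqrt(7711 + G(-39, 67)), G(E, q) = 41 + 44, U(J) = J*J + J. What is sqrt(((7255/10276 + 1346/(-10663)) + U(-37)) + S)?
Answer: sqrt(3999818073631805495 + 6003119849624072*sqrt(1949))/54786494 ≈ 37.695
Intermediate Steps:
U(J) = J + J**2 (U(J) = J**2 + J = J + J**2)
G(E, q) = 85
S = 2*sqrt(1949) (S = sqrt(7711 + 85) = sqrt(7796) = 2*sqrt(1949) ≈ 88.295)
sqrt(((7255/10276 + 1346/(-10663)) + U(-37)) + S) = sqrt(((7255/10276 + 1346/(-10663)) - 37*(1 - 37)) + 2*sqrt(1949)) = sqrt(((7255*(1/10276) + 1346*(-1/10663)) - 37*(-36)) + 2*sqrt(1949)) = sqrt(((7255/10276 - 1346/10663) + 1332) + 2*sqrt(1949)) = sqrt((63528569/109572988 + 1332) + 2*sqrt(1949)) = sqrt(146014748585/109572988 + 2*sqrt(1949))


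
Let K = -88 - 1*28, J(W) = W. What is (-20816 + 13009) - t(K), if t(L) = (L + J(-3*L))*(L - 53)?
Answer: 31401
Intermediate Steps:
K = -116 (K = -88 - 28 = -116)
t(L) = -2*L*(-53 + L) (t(L) = (L - 3*L)*(L - 53) = (-2*L)*(-53 + L) = -2*L*(-53 + L))
(-20816 + 13009) - t(K) = (-20816 + 13009) - 2*(-116)*(53 - 1*(-116)) = -7807 - 2*(-116)*(53 + 116) = -7807 - 2*(-116)*169 = -7807 - 1*(-39208) = -7807 + 39208 = 31401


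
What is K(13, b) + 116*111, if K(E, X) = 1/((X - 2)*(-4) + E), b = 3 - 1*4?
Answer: 321901/25 ≈ 12876.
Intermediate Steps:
b = -1 (b = 3 - 4 = -1)
K(E, X) = 1/(8 + E - 4*X) (K(E, X) = 1/((-2 + X)*(-4) + E) = 1/((8 - 4*X) + E) = 1/(8 + E - 4*X))
K(13, b) + 116*111 = 1/(8 + 13 - 4*(-1)) + 116*111 = 1/(8 + 13 + 4) + 12876 = 1/25 + 12876 = 321901/25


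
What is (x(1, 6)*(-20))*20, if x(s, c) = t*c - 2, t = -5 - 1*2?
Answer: 17600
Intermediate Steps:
t = -7 (t = -5 - 2 = -7)
x(s, c) = -2 - 7*c (x(s, c) = -7*c - 2 = -2 - 7*c)
(x(1, 6)*(-20))*20 = ((-2 - 7*6)*(-20))*20 = ((-2 - 42)*(-20))*20 = -44*(-20)*20 = 880*20 = 17600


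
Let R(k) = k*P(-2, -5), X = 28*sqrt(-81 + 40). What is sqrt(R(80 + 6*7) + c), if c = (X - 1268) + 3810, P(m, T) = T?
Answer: 2*sqrt(483 + 7*I*sqrt(41)) ≈ 44.002 + 2.0373*I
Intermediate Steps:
X = 28*I*sqrt(41) (X = 28*sqrt(-41) = 28*(I*sqrt(41)) = 28*I*sqrt(41) ≈ 179.29*I)
R(k) = -5*k (R(k) = k*(-5) = -5*k)
c = 2542 + 28*I*sqrt(41) (c = (28*I*sqrt(41) - 1268) + 3810 = (-1268 + 28*I*sqrt(41)) + 3810 = 2542 + 28*I*sqrt(41) ≈ 2542.0 + 179.29*I)
sqrt(R(80 + 6*7) + c) = sqrt(-5*(80 + 6*7) + (2542 + 28*I*sqrt(41))) = sqrt(-5*(80 + 42) + (2542 + 28*I*sqrt(41))) = sqrt(-5*122 + (2542 + 28*I*sqrt(41))) = sqrt(-610 + (2542 + 28*I*sqrt(41))) = sqrt(1932 + 28*I*sqrt(41))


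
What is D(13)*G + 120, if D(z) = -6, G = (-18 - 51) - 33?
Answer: 732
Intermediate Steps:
G = -102 (G = -69 - 33 = -102)
D(13)*G + 120 = -6*(-102) + 120 = 612 + 120 = 732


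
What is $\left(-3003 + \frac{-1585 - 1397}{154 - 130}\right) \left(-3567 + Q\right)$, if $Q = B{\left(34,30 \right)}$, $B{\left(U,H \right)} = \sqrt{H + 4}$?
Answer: $\frac{44619603}{4} - \frac{12509 \sqrt{34}}{4} \approx 1.1137 \cdot 10^{7}$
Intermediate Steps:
$B{\left(U,H \right)} = \sqrt{4 + H}$
$Q = \sqrt{34}$ ($Q = \sqrt{4 + 30} = \sqrt{34} \approx 5.8309$)
$\left(-3003 + \frac{-1585 - 1397}{154 - 130}\right) \left(-3567 + Q\right) = \left(-3003 + \frac{-1585 - 1397}{154 - 130}\right) \left(-3567 + \sqrt{34}\right) = \left(-3003 - \frac{2982}{24}\right) \left(-3567 + \sqrt{34}\right) = \left(-3003 - \frac{497}{4}\right) \left(-3567 + \sqrt{34}\right) = - \frac{12509 \left(-3567 + \sqrt{34}\right)}{4} = \frac{44619603}{4} - \frac{12509 \sqrt{34}}{4}$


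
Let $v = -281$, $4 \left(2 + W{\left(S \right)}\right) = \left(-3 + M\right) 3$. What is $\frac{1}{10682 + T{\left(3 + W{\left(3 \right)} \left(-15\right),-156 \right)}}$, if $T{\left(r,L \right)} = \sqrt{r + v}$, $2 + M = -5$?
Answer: $\frac{21364}{228210519} - \frac{i \sqrt{542}}{228210519} \approx 9.3615 \cdot 10^{-5} - 1.0201 \cdot 10^{-7} i$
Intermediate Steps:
$M = -7$ ($M = -2 - 5 = -7$)
$W{\left(S \right)} = - \frac{19}{2}$ ($W{\left(S \right)} = -2 + \frac{\left(-3 - 7\right) 3}{4} = -2 + \frac{\left(-10\right) 3}{4} = -2 + \frac{1}{4} \left(-30\right) = -2 - \frac{15}{2} = - \frac{19}{2}$)
$T{\left(r,L \right)} = \sqrt{-281 + r}$ ($T{\left(r,L \right)} = \sqrt{r - 281} = \sqrt{-281 + r}$)
$\frac{1}{10682 + T{\left(3 + W{\left(3 \right)} \left(-15\right),-156 \right)}} = \frac{1}{10682 + \sqrt{-281 + \left(3 - - \frac{285}{2}\right)}} = \frac{1}{10682 + \sqrt{-281 + \left(3 + \frac{285}{2}\right)}} = \frac{1}{10682 + \sqrt{-281 + \frac{291}{2}}} = \frac{1}{10682 + \sqrt{- \frac{271}{2}}} = \frac{1}{10682 + \frac{i \sqrt{542}}{2}}$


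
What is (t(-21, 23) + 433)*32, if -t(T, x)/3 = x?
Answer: 11648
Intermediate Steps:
t(T, x) = -3*x
(t(-21, 23) + 433)*32 = (-3*23 + 433)*32 = (-69 + 433)*32 = 364*32 = 11648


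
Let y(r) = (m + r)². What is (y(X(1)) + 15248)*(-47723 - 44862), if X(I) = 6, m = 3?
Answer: -1419235465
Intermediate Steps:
y(r) = (3 + r)²
(y(X(1)) + 15248)*(-47723 - 44862) = ((3 + 6)² + 15248)*(-47723 - 44862) = (9² + 15248)*(-92585) = (81 + 15248)*(-92585) = 15329*(-92585) = -1419235465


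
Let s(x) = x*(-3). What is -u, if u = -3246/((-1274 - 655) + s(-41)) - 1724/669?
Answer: 156995/201369 ≈ 0.77964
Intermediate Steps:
s(x) = -3*x
u = -156995/201369 (u = -3246/((-1274 - 655) - 3*(-41)) - 1724/669 = -3246/(-1929 + 123) - 1724*1/669 = -3246/(-1806) - 1724/669 = -3246*(-1/1806) - 1724/669 = 541/301 - 1724/669 = -156995/201369 ≈ -0.77964)
-u = -1*(-156995/201369) = 156995/201369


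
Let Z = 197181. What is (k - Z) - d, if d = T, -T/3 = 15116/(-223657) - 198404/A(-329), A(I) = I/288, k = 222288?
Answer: 5740993774953/10511879 ≈ 5.4614e+5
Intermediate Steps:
A(I) = I/288 (A(I) = I*(1/288) = I/288)
T = -5477072028900/10511879 (T = -3*(15116/(-223657) - 198404/((1/288)*(-329))) = -3*(15116*(-1/223657) - 198404/(-329/288)) = -3*(-15116/223657 - 198404*(-288/329)) = -3*(-15116/223657 + 57140352/329) = -3*1825690676300/10511879 = -5477072028900/10511879 ≈ -5.2104e+5)
d = -5477072028900/10511879 ≈ -5.2104e+5
(k - Z) - d = (222288 - 1*197181) - 1*(-5477072028900/10511879) = (222288 - 197181) + 5477072028900/10511879 = 25107 + 5477072028900/10511879 = 5740993774953/10511879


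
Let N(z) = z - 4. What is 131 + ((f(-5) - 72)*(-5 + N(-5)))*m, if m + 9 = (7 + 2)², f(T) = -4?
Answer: 76739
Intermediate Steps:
N(z) = -4 + z
m = 72 (m = -9 + (7 + 2)² = -9 + 9² = -9 + 81 = 72)
131 + ((f(-5) - 72)*(-5 + N(-5)))*m = 131 + ((-4 - 72)*(-5 + (-4 - 5)))*72 = 131 - 76*(-5 - 9)*72 = 131 - 76*(-14)*72 = 131 + 1064*72 = 131 + 76608 = 76739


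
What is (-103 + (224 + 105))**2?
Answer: 51076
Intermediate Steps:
(-103 + (224 + 105))**2 = (-103 + 329)**2 = 226**2 = 51076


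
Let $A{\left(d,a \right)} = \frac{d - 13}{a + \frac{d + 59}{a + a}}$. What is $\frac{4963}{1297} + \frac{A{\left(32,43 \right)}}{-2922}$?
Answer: $\frac{27472763378}{7179840513} \approx 3.8264$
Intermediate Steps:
$A{\left(d,a \right)} = \frac{-13 + d}{a + \frac{59 + d}{2 a}}$
$\frac{4963}{1297} + \frac{A{\left(32,43 \right)}}{-2922} = \frac{4963}{1297} + \frac{2 \cdot 43 \frac{1}{59 + 32 + 2 \cdot 43^{2}} \left(-13 + 32\right)}{-2922} = 4963 \cdot \frac{1}{1297} + 2 \cdot 43 \frac{1}{59 + 32 + 2 \cdot 1849} \cdot 19 \left(- \frac{1}{2922}\right) = \frac{4963}{1297} + 2 \cdot 43 \frac{1}{59 + 32 + 3698} \cdot 19 \left(- \frac{1}{2922}\right) = \frac{4963}{1297} + 2 \cdot 43 \cdot \frac{1}{3789} \cdot 19 \left(- \frac{1}{2922}\right) = \frac{4963}{1297} + \frac{1634}{3789} \left(- \frac{1}{2922}\right) = \frac{4963}{1297} - \frac{817}{5535729} = \frac{27472763378}{7179840513}$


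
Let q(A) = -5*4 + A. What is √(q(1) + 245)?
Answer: √226 ≈ 15.033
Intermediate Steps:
q(A) = -20 + A
√(q(1) + 245) = √((-20 + 1) + 245) = √(-19 + 245) = √226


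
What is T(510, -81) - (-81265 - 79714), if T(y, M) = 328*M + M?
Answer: 134330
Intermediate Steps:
T(y, M) = 329*M
T(510, -81) - (-81265 - 79714) = 329*(-81) - (-81265 - 79714) = -26649 - 1*(-160979) = -26649 + 160979 = 134330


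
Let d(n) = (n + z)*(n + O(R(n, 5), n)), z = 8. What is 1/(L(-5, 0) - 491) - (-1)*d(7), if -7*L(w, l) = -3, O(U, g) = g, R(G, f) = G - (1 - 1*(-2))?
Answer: 721133/3434 ≈ 210.00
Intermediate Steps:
R(G, f) = -3 + G (R(G, f) = G - (1 + 2) = G - 1*3 = G - 3 = -3 + G)
L(w, l) = 3/7 (L(w, l) = -⅐*(-3) = 3/7)
d(n) = 2*n*(8 + n) (d(n) = (n + 8)*(n + n) = (8 + n)*(2*n) = 2*n*(8 + n))
1/(L(-5, 0) - 491) - (-1)*d(7) = 1/(3/7 - 491) - (-1)*2*7*(8 + 7) = 1/(-3434/7) - (-1)*2*7*15 = -7/3434 - (-1)*210 = -7/3434 - 1*(-210) = -7/3434 + 210 = 721133/3434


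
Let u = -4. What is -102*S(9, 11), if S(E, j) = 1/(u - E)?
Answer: 102/13 ≈ 7.8462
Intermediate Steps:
S(E, j) = 1/(-4 - E)
-102*S(9, 11) = -(-102)/(4 + 9) = -(-102)/13 = -102*(-1/13) = 102/13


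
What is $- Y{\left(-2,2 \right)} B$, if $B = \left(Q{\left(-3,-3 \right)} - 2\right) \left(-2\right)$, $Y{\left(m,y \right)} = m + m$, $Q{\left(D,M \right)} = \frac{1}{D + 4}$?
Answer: $8$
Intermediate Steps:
$Q{\left(D,M \right)} = \frac{1}{4 + D}$
$Y{\left(m,y \right)} = 2 m$
$B = 2$ ($B = \left(\frac{1}{4 - 3} - 2\right) \left(-2\right) = \left(1^{-1} - 2\right) \left(-2\right) = \left(1 - 2\right) \left(-2\right) = \left(-1\right) \left(-2\right) = 2$)
$- Y{\left(-2,2 \right)} B = - 2 \left(-2\right) 2 = \left(-1\right) \left(-4\right) 2 = 4 \cdot 2 = 8$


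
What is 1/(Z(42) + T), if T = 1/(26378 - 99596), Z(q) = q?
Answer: 73218/3075155 ≈ 0.023810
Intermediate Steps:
T = -1/73218 (T = 1/(-73218) = -1/73218 ≈ -1.3658e-5)
1/(Z(42) + T) = 1/(42 - 1/73218) = 1/(3075155/73218) = 73218/3075155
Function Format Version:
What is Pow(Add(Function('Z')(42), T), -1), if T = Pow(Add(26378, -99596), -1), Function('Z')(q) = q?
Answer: Rational(73218, 3075155) ≈ 0.023810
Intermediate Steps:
T = Rational(-1, 73218) (T = Pow(-73218, -1) = Rational(-1, 73218) ≈ -1.3658e-5)
Pow(Add(Function('Z')(42), T), -1) = Pow(Add(42, Rational(-1, 73218)), -1) = Pow(Rational(3075155, 73218), -1) = Rational(73218, 3075155)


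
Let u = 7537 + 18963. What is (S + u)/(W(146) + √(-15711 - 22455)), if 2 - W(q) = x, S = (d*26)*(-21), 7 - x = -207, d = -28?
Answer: -4429528/41555 - 20894*I*√38166/41555 ≈ -106.59 - 98.228*I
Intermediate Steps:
x = 214 (x = 7 - 1*(-207) = 7 + 207 = 214)
S = 15288 (S = -28*26*(-21) = -728*(-21) = 15288)
W(q) = -212 (W(q) = 2 - 1*214 = 2 - 214 = -212)
u = 26500
(S + u)/(W(146) + √(-15711 - 22455)) = (15288 + 26500)/(-212 + √(-15711 - 22455)) = 41788/(-212 + √(-38166)) = 41788/(-212 + I*√38166)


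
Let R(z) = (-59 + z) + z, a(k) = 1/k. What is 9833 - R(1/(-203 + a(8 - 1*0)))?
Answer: 16054732/1623 ≈ 9892.0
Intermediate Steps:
R(z) = -59 + 2*z
9833 - R(1/(-203 + a(8 - 1*0))) = 9833 - (-59 + 2/(-203 + 1/(8 - 1*0))) = 9833 - (-59 + 2/(-203 + 1/(8 + 0))) = 9833 - (-59 + 2/(-203 + 1/8)) = 9833 - (-59 + 2/(-203 + ⅛)) = 9833 - (-59 + 2/(-1623/8)) = 9833 - (-59 + 2*(-8/1623)) = 9833 - (-59 - 16/1623) = 9833 - 1*(-95773/1623) = 9833 + 95773/1623 = 16054732/1623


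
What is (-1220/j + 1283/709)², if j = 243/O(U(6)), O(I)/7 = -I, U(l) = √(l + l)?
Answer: 146677718448187/9894270123 + 43827280*√3/172287 ≈ 15265.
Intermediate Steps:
U(l) = √2*√l (U(l) = √(2*l) = √2*√l)
O(I) = -7*I (O(I) = 7*(-I) = -7*I)
j = -81*√3/14 (j = 243/((-7*√2*√6)) = 243/((-14*√3)) = 243*(-√3/42) = -81*√3/14 ≈ -10.021)
(-1220/j + 1283/709)² = (-1220*(-14*√3/243) + 1283/709)² = (-(-17080)*√3/243 + 1283*(1/709))² = (17080*√3/243 + 1283/709)² = (1283/709 + 17080*√3/243)²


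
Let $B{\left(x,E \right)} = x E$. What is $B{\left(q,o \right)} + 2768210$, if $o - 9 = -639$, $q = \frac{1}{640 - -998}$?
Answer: $\frac{35986725}{13} \approx 2.7682 \cdot 10^{6}$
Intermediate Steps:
$q = \frac{1}{1638}$ ($q = \frac{1}{640 + 998} = \frac{1}{1638} \approx 0.0006105$)
$o = -630$ ($o = 9 - 639 = -630$)
$B{\left(x,E \right)} = E x$
$B{\left(q,o \right)} + 2768210 = \left(-630\right) \frac{1}{1638} + 2768210 = - \frac{5}{13} + 2768210 = \frac{35986725}{13}$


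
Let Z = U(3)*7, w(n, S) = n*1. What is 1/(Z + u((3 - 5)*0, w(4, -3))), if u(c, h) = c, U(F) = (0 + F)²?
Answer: 1/63 ≈ 0.015873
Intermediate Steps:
U(F) = F²
w(n, S) = n
Z = 63 (Z = 3²*7 = 9*7 = 63)
1/(Z + u((3 - 5)*0, w(4, -3))) = 1/(63 + (3 - 5)*0) = 1/(63 - 2*0) = 1/(63 + 0) = 1/63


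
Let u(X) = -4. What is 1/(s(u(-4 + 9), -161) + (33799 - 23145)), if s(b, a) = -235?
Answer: 1/10419 ≈ 9.5978e-5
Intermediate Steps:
1/(s(u(-4 + 9), -161) + (33799 - 23145)) = 1/(-235 + (33799 - 23145)) = 1/(-235 + 10654) = 1/10419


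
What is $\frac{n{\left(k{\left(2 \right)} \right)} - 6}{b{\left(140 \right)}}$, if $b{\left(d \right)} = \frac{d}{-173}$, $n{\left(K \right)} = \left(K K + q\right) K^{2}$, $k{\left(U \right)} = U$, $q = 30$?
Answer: $- \frac{2249}{14} \approx -160.64$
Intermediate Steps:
$n{\left(K \right)} = K^{2} \left(30 + K^{2}\right)$ ($n{\left(K \right)} = \left(K K + 30\right) K^{2} = \left(K^{2} + 30\right) K^{2} = \left(30 + K^{2}\right) K^{2} = K^{2} \left(30 + K^{2}\right)$)
$b{\left(d \right)} = - \frac{d}{173}$ ($b{\left(d \right)} = d \left(- \frac{1}{173}\right) = - \frac{d}{173}$)
$\frac{n{\left(k{\left(2 \right)} \right)} - 6}{b{\left(140 \right)}} = \frac{2^{2} \left(30 + 2^{2}\right) - 6}{\left(- \frac{1}{173}\right) 140} = \frac{4 \left(30 + 4\right) - 6}{- \frac{140}{173}} = \left(4 \cdot 34 - 6\right) \left(- \frac{173}{140}\right) = \left(136 - 6\right) \left(- \frac{173}{140}\right) = 130 \left(- \frac{173}{140}\right) = - \frac{2249}{14}$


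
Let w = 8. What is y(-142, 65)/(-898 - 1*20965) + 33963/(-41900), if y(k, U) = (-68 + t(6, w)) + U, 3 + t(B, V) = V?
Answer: -742616869/916059700 ≈ -0.81066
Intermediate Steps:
t(B, V) = -3 + V
y(k, U) = -63 + U (y(k, U) = (-68 + (-3 + 8)) + U = (-68 + 5) + U = -63 + U)
y(-142, 65)/(-898 - 1*20965) + 33963/(-41900) = (-63 + 65)/(-898 - 1*20965) + 33963/(-41900) = 2/(-898 - 20965) + 33963*(-1/41900) = 2/(-21863) - 33963/41900 = 2*(-1/21863) - 33963/41900 = -2/21863 - 33963/41900 = -742616869/916059700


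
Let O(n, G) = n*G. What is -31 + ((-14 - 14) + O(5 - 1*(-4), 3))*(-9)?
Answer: -22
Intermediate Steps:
O(n, G) = G*n
-31 + ((-14 - 14) + O(5 - 1*(-4), 3))*(-9) = -31 + ((-14 - 14) + 3*(5 - 1*(-4)))*(-9) = -31 + (-28 + 3*(5 + 4))*(-9) = -31 + (-28 + 3*9)*(-9) = -31 + (-28 + 27)*(-9) = -31 - 1*(-9) = -31 + 9 = -22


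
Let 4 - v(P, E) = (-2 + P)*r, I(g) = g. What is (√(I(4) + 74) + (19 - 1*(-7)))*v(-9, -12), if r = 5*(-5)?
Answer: -7046 - 271*√78 ≈ -9439.4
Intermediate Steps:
r = -25
v(P, E) = -46 + 25*P (v(P, E) = 4 - (-2 + P)*(-25) = 4 - (50 - 25*P) = 4 + (-50 + 25*P) = -46 + 25*P)
(√(I(4) + 74) + (19 - 1*(-7)))*v(-9, -12) = (√(4 + 74) + (19 - 1*(-7)))*(-46 + 25*(-9)) = (√78 + (19 + 7))*(-46 - 225) = (√78 + 26)*(-271) = (26 + √78)*(-271) = -7046 - 271*√78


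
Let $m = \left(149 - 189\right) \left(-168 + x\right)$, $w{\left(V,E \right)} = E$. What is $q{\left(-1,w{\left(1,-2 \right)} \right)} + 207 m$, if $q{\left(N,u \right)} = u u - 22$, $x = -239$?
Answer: $3369942$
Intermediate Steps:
$m = 16280$ ($m = \left(149 - 189\right) \left(-168 - 239\right) = \left(-40\right) \left(-407\right) = 16280$)
$q{\left(N,u \right)} = -22 + u^{2}$ ($q{\left(N,u \right)} = u^{2} - 22 = -22 + u^{2}$)
$q{\left(-1,w{\left(1,-2 \right)} \right)} + 207 m = \left(-22 + \left(-2\right)^{2}\right) + 207 \cdot 16280 = \left(-22 + 4\right) + 3369960 = -18 + 3369960 = 3369942$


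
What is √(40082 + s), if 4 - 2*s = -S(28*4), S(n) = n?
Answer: 6*√1115 ≈ 200.35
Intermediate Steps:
s = 58 (s = 2 - (-1)*28*4/2 = 2 - (-1)*112/2 = 2 - ½*(-112) = 2 + 56 = 58)
√(40082 + s) = √(40082 + 58) = √40140 = 6*√1115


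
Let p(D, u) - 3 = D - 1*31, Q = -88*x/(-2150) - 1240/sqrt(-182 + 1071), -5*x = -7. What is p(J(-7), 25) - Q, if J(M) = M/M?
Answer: -145433/5375 + 1240*sqrt(889)/889 ≈ 14.531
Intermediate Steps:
x = 7/5 (x = -1/5*(-7) = 7/5 ≈ 1.4000)
J(M) = 1
Q = 308/5375 - 1240*sqrt(889)/889 (Q = -88*7/5/(-2150) - 1240/sqrt(-182 + 1071) = -616/5*(-1/2150) - 1240*sqrt(889)/889 = 308/5375 - 1240*sqrt(889)/889 ≈ -41.531)
p(D, u) = -28 + D (p(D, u) = 3 + (D - 1*31) = 3 + (D - 31) = 3 + (-31 + D) = -28 + D)
p(J(-7), 25) - Q = (-28 + 1) - (308/5375 - 1240*sqrt(889)/889) = -27 + (-308/5375 + 1240*sqrt(889)/889) = -145433/5375 + 1240*sqrt(889)/889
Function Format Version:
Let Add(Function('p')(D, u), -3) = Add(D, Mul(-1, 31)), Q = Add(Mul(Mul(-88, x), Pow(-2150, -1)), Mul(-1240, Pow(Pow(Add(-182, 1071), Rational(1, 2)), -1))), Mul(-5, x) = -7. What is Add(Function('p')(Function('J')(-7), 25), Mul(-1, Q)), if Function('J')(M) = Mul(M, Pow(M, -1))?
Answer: Add(Rational(-145433, 5375), Mul(Rational(1240, 889), Pow(889, Rational(1, 2)))) ≈ 14.531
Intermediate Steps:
x = Rational(7, 5) (x = Mul(Rational(-1, 5), -7) = Rational(7, 5) ≈ 1.4000)
Function('J')(M) = 1
Q = Add(Rational(308, 5375), Mul(Rational(-1240, 889), Pow(889, Rational(1, 2)))) (Q = Add(Mul(Mul(-88, Rational(7, 5)), Pow(-2150, -1)), Mul(-1240, Pow(Pow(Add(-182, 1071), Rational(1, 2)), -1))) = Add(Mul(Rational(-616, 5), Rational(-1, 2150)), Mul(-1240, Pow(Pow(889, Rational(1, 2)), -1))) = Add(Rational(308, 5375), Mul(-1240, Mul(Rational(1, 889), Pow(889, Rational(1, 2))))) = Add(Rational(308, 5375), Mul(Rational(-1240, 889), Pow(889, Rational(1, 2)))) ≈ -41.531)
Function('p')(D, u) = Add(-28, D) (Function('p')(D, u) = Add(3, Add(D, Mul(-1, 31))) = Add(3, Add(D, -31)) = Add(3, Add(-31, D)) = Add(-28, D))
Add(Function('p')(Function('J')(-7), 25), Mul(-1, Q)) = Add(Add(-28, 1), Mul(-1, Add(Rational(308, 5375), Mul(Rational(-1240, 889), Pow(889, Rational(1, 2)))))) = Add(-27, Add(Rational(-308, 5375), Mul(Rational(1240, 889), Pow(889, Rational(1, 2))))) = Add(Rational(-145433, 5375), Mul(Rational(1240, 889), Pow(889, Rational(1, 2))))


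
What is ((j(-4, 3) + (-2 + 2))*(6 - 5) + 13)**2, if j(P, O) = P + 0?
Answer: 81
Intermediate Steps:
j(P, O) = P
((j(-4, 3) + (-2 + 2))*(6 - 5) + 13)**2 = ((-4 + (-2 + 2))*(6 - 5) + 13)**2 = ((-4 + 0)*1 + 13)**2 = (-4*1 + 13)**2 = (-4 + 13)**2 = 9**2 = 81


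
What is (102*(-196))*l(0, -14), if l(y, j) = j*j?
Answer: -3918432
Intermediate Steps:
l(y, j) = j**2
(102*(-196))*l(0, -14) = (102*(-196))*(-14)**2 = -19992*196 = -3918432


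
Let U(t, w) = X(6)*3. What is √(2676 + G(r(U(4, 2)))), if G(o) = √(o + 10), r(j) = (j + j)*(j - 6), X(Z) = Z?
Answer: √(2676 + √442) ≈ 51.933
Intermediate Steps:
U(t, w) = 18 (U(t, w) = 6*3 = 18)
r(j) = 2*j*(-6 + j) (r(j) = (2*j)*(-6 + j) = 2*j*(-6 + j))
G(o) = √(10 + o)
√(2676 + G(r(U(4, 2)))) = √(2676 + √(10 + 2*18*(-6 + 18))) = √(2676 + √(10 + 2*18*12)) = √(2676 + √(10 + 432)) = √(2676 + √442)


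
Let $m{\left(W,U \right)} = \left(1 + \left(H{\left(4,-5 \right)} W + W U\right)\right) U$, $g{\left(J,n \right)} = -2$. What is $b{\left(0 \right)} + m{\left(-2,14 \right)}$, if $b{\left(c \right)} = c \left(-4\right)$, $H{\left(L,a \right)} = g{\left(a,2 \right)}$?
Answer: $-322$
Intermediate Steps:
$H{\left(L,a \right)} = -2$
$b{\left(c \right)} = - 4 c$
$m{\left(W,U \right)} = U \left(1 - 2 W + U W\right)$ ($m{\left(W,U \right)} = \left(1 + \left(- 2 W + W U\right)\right) U = \left(1 + \left(- 2 W + U W\right)\right) U = \left(1 - 2 W + U W\right) U = U \left(1 - 2 W + U W\right)$)
$b{\left(0 \right)} + m{\left(-2,14 \right)} = \left(-4\right) 0 + 14 \left(1 - -4 + 14 \left(-2\right)\right) = 0 + 14 \left(1 + 4 - 28\right) = 0 + 14 \left(-23\right) = 0 - 322 = -322$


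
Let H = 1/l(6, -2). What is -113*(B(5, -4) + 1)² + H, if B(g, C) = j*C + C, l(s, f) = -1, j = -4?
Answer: -19098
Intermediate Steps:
B(g, C) = -3*C (B(g, C) = -4*C + C = -3*C)
H = -1 (H = 1/(-1) = -1)
-113*(B(5, -4) + 1)² + H = -113*(-3*(-4) + 1)² - 1 = -113*(12 + 1)² - 1 = -113*13² - 1 = -113*169 - 1 = -19097 - 1 = -19098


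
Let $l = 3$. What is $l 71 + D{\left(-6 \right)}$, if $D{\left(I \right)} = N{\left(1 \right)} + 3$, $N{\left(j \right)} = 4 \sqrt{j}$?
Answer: $220$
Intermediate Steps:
$D{\left(I \right)} = 7$ ($D{\left(I \right)} = 4 \sqrt{1} + 3 = 4 \cdot 1 + 3 = 4 + 3 = 7$)
$l 71 + D{\left(-6 \right)} = 3 \cdot 71 + 7 = 213 + 7 = 220$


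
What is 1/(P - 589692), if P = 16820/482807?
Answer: -482807/284707408624 ≈ -1.6958e-6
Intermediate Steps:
P = 16820/482807 (P = 16820*(1/482807) = 16820/482807 ≈ 0.034838)
1/(P - 589692) = 1/(16820/482807 - 589692) = 1/(-284707408624/482807) = -482807/284707408624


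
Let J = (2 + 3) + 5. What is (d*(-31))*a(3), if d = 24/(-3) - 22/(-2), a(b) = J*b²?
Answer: -8370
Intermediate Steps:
J = 10 (J = 5 + 5 = 10)
a(b) = 10*b²
d = 3 (d = 24*(-⅓) - 22*(-½) = -8 + 11 = 3)
(d*(-31))*a(3) = (3*(-31))*(10*3²) = -930*9 = -93*90 = -8370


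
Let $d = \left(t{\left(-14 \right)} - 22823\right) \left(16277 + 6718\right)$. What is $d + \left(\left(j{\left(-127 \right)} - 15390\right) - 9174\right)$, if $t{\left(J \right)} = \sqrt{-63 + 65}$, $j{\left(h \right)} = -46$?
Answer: $-524839495 + 22995 \sqrt{2} \approx -5.2481 \cdot 10^{8}$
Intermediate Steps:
$t{\left(J \right)} = \sqrt{2}$
$d = -524814885 + 22995 \sqrt{2}$ ($d = \left(\sqrt{2} - 22823\right) \left(16277 + 6718\right) = \left(-22823 + \sqrt{2}\right) 22995 = -524814885 + 22995 \sqrt{2} \approx -5.2478 \cdot 10^{8}$)
$d + \left(\left(j{\left(-127 \right)} - 15390\right) - 9174\right) = \left(-524814885 + 22995 \sqrt{2}\right) - 24610 = -524839495 + 22995 \sqrt{2}$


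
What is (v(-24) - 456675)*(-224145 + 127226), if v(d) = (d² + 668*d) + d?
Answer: 45760790445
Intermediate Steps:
v(d) = d² + 669*d
(v(-24) - 456675)*(-224145 + 127226) = (-24*(669 - 24) - 456675)*(-224145 + 127226) = (-24*645 - 456675)*(-96919) = (-15480 - 456675)*(-96919) = -472155*(-96919) = 45760790445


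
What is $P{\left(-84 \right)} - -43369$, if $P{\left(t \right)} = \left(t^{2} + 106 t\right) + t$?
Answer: $41437$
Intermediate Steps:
$P{\left(t \right)} = t^{2} + 107 t$
$P{\left(-84 \right)} - -43369 = - 84 \left(107 - 84\right) - -43369 = \left(-84\right) 23 + 43369 = -1932 + 43369 = 41437$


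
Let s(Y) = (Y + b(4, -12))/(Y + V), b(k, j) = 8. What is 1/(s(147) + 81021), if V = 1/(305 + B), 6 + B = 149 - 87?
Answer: 53068/4299678383 ≈ 1.2342e-5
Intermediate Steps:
B = 56 (B = -6 + (149 - 87) = -6 + 62 = 56)
V = 1/361 (V = 1/(305 + 56) = 1/361 ≈ 0.0027701)
s(Y) = (8 + Y)/(1/361 + Y) (s(Y) = (Y + 8)/(Y + 1/361) = (8 + Y)/(1/361 + Y))
1/(s(147) + 81021) = 1/(361*(8 + 147)/(1 + 361*147) + 81021) = 1/(361*155/(1 + 53067) + 81021) = 1/(361*155/53068 + 81021) = 1/(361*(1/53068)*155 + 81021) = 1/(55955/53068 + 81021) = 1/(4299678383/53068) = 53068/4299678383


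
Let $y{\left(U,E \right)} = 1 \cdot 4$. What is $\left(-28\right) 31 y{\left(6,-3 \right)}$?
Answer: $-3472$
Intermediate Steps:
$y{\left(U,E \right)} = 4$
$\left(-28\right) 31 y{\left(6,-3 \right)} = \left(-28\right) 31 \cdot 4 = \left(-868\right) 4 = -3472$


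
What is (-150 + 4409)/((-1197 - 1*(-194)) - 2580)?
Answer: -4259/3583 ≈ -1.1887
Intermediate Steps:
(-150 + 4409)/((-1197 - 1*(-194)) - 2580) = 4259/((-1197 + 194) - 2580) = 4259/(-1003 - 2580) = 4259/(-3583) = 4259*(-1/3583) = -4259/3583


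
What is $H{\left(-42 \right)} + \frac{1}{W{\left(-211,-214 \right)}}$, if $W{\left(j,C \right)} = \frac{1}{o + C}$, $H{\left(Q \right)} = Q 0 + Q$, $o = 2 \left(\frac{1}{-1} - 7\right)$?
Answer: $-272$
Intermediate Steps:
$o = -16$ ($o = 2 \left(-1 - 7\right) = 2 \left(-8\right) = -16$)
$H{\left(Q \right)} = Q$ ($H{\left(Q \right)} = 0 + Q = Q$)
$W{\left(j,C \right)} = \frac{1}{-16 + C}$
$H{\left(-42 \right)} + \frac{1}{W{\left(-211,-214 \right)}} = -42 + \frac{1}{\frac{1}{-16 - 214}} = -42 + \frac{1}{\frac{1}{-230}} = -42 + \frac{1}{- \frac{1}{230}} = -42 - 230 = -272$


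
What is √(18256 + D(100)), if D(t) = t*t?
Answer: 4*√1766 ≈ 168.10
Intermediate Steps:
D(t) = t²
√(18256 + D(100)) = √(18256 + 100²) = √(18256 + 10000) = √28256 = 4*√1766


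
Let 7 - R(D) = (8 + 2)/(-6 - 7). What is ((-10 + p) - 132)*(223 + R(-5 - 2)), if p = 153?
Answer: 33000/13 ≈ 2538.5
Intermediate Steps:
R(D) = 101/13 (R(D) = 7 - (8 + 2)/(-6 - 7) = 7 - 10/(-13) = 7 - 10*(-1)/13 = 7 - 1*(-10/13) = 7 + 10/13 = 101/13)
((-10 + p) - 132)*(223 + R(-5 - 2)) = ((-10 + 153) - 132)*(223 + 101/13) = (143 - 132)*(3000/13) = 11*(3000/13) = 33000/13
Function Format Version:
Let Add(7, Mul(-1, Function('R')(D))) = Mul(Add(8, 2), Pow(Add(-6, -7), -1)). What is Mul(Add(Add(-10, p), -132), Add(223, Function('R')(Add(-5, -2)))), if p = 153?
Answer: Rational(33000, 13) ≈ 2538.5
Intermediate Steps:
Function('R')(D) = Rational(101, 13) (Function('R')(D) = Add(7, Mul(-1, Mul(Add(8, 2), Pow(Add(-6, -7), -1)))) = Add(7, Mul(-1, Mul(10, Pow(-13, -1)))) = Add(7, Mul(-1, Mul(10, Rational(-1, 13)))) = Add(7, Mul(-1, Rational(-10, 13))) = Add(7, Rational(10, 13)) = Rational(101, 13))
Mul(Add(Add(-10, p), -132), Add(223, Function('R')(Add(-5, -2)))) = Mul(Add(Add(-10, 153), -132), Add(223, Rational(101, 13))) = Mul(Add(143, -132), Rational(3000, 13)) = Mul(11, Rational(3000, 13)) = Rational(33000, 13)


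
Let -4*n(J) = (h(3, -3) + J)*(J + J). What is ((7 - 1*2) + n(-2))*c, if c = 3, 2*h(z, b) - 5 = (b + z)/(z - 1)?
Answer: 33/2 ≈ 16.500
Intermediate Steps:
h(z, b) = 5/2 + (b + z)/(2*(-1 + z)) (h(z, b) = 5/2 + ((b + z)/(z - 1))/2 = 5/2 + ((b + z)/(-1 + z))/2 = 5/2 + (b + z)/(2*(-1 + z)))
n(J) = -J*(5/2 + J)/2 (n(J) = -((-5 - 3 + 6*3)/(2*(-1 + 3)) + J)*(J + J)/4 = -((½)*(-5 - 3 + 18)/2 + J)*2*J/4 = -((½)*(½)*10 + J)*2*J/4 = -(5/2 + J)*2*J/4 = -J*(5/2 + J)/2)
((7 - 1*2) + n(-2))*c = ((7 - 1*2) - ¼*(-2)*(5 + 2*(-2)))*3 = ((7 - 2) - ¼*(-2)*(5 - 4))*3 = (5 - ¼*(-2)*1)*3 = (5 + ½)*3 = (11/2)*3 = 33/2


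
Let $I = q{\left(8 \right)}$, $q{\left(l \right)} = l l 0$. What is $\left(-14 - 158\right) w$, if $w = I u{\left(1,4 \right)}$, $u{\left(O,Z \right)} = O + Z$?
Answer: $0$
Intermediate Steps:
$q{\left(l \right)} = 0$ ($q{\left(l \right)} = l^{2} \cdot 0 = 0$)
$I = 0$
$w = 0$ ($w = 0 \left(1 + 4\right) = 0 \cdot 5 = 0$)
$\left(-14 - 158\right) w = \left(-14 - 158\right) 0 = \left(-172\right) 0 = 0$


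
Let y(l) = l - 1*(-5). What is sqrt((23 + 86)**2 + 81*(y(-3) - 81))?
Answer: sqrt(5482) ≈ 74.041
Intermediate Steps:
y(l) = 5 + l (y(l) = l + 5 = 5 + l)
sqrt((23 + 86)**2 + 81*(y(-3) - 81)) = sqrt((23 + 86)**2 + 81*((5 - 3) - 81)) = sqrt(109**2 + 81*(2 - 81)) = sqrt(11881 + 81*(-79)) = sqrt(11881 - 6399) = sqrt(5482)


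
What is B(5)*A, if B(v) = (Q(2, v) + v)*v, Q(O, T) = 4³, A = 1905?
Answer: 657225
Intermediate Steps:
Q(O, T) = 64
B(v) = v*(64 + v) (B(v) = (64 + v)*v = v*(64 + v))
B(5)*A = (5*(64 + 5))*1905 = (5*69)*1905 = 345*1905 = 657225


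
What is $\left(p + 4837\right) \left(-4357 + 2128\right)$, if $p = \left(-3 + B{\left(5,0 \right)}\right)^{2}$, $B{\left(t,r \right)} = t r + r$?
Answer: $-10801734$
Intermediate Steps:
$B{\left(t,r \right)} = r + r t$ ($B{\left(t,r \right)} = r t + r = r + r t$)
$p = 9$ ($p = \left(-3 + 0 \left(1 + 5\right)\right)^{2} = \left(-3 + 0 \cdot 6\right)^{2} = \left(-3 + 0\right)^{2} = \left(-3\right)^{2} = 9$)
$\left(p + 4837\right) \left(-4357 + 2128\right) = \left(9 + 4837\right) \left(-4357 + 2128\right) = 4846 \left(-2229\right) = -10801734$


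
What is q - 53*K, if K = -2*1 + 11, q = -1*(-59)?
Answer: -418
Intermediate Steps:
q = 59
K = 9 (K = -2 + 11 = 9)
q - 53*K = 59 - 53*9 = 59 - 477 = -418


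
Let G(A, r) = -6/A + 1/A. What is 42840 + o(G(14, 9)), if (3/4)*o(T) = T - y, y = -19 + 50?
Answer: 898762/21 ≈ 42798.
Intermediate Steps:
y = 31
G(A, r) = -5/A (G(A, r) = -6/A + 1/A = -5/A)
o(T) = -124/3 + 4*T/3 (o(T) = 4*(T - 1*31)/3 = 4*(T - 31)/3 = 4*(-31 + T)/3 = -124/3 + 4*T/3)
42840 + o(G(14, 9)) = 42840 + (-124/3 + 4*(-5/14)/3) = 42840 + (-124/3 + 4*(-5*1/14)/3) = 42840 + (-124/3 + (4/3)*(-5/14)) = 42840 + (-124/3 - 10/21) = 42840 - 878/21 = 898762/21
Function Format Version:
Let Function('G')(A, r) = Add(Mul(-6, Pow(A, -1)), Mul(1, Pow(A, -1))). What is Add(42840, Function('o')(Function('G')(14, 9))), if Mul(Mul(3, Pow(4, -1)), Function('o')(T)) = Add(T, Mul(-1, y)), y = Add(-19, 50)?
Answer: Rational(898762, 21) ≈ 42798.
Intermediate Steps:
y = 31
Function('G')(A, r) = Mul(-5, Pow(A, -1)) (Function('G')(A, r) = Add(Mul(-6, Pow(A, -1)), Pow(A, -1)) = Mul(-5, Pow(A, -1)))
Function('o')(T) = Add(Rational(-124, 3), Mul(Rational(4, 3), T)) (Function('o')(T) = Mul(Rational(4, 3), Add(T, Mul(-1, 31))) = Mul(Rational(4, 3), Add(T, -31)) = Mul(Rational(4, 3), Add(-31, T)) = Add(Rational(-124, 3), Mul(Rational(4, 3), T)))
Add(42840, Function('o')(Function('G')(14, 9))) = Add(42840, Add(Rational(-124, 3), Mul(Rational(4, 3), Mul(-5, Pow(14, -1))))) = Add(42840, Add(Rational(-124, 3), Mul(Rational(4, 3), Mul(-5, Rational(1, 14))))) = Add(42840, Add(Rational(-124, 3), Mul(Rational(4, 3), Rational(-5, 14)))) = Add(42840, Add(Rational(-124, 3), Rational(-10, 21))) = Add(42840, Rational(-878, 21)) = Rational(898762, 21)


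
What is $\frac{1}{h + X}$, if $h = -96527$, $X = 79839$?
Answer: $- \frac{1}{16688} \approx -5.9923 \cdot 10^{-5}$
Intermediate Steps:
$\frac{1}{h + X} = \frac{1}{-96527 + 79839} = \frac{1}{-16688} = - \frac{1}{16688}$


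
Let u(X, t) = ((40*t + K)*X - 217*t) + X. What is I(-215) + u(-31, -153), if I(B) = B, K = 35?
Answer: 221590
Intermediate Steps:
u(X, t) = X - 217*t + X*(35 + 40*t) (u(X, t) = ((40*t + 35)*X - 217*t) + X = ((35 + 40*t)*X - 217*t) + X = (X*(35 + 40*t) - 217*t) + X = (-217*t + X*(35 + 40*t)) + X = X - 217*t + X*(35 + 40*t))
I(-215) + u(-31, -153) = -215 + (-217*(-153) + 36*(-31) + 40*(-31)*(-153)) = -215 + (33201 - 1116 + 189720) = -215 + 221805 = 221590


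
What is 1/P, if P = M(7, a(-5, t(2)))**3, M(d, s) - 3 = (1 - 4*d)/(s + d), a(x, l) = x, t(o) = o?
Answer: -8/9261 ≈ -0.00086384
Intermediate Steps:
M(d, s) = 3 + (1 - 4*d)/(d + s) (M(d, s) = 3 + (1 - 4*d)/(s + d) = 3 + (1 - 4*d)/(d + s))
P = -9261/8 (P = ((1 - 1*7 + 3*(-5))/(7 - 5))**3 = ((1 - 7 - 15)/2)**3 = ((1/2)*(-21))**3 = (-21/2)**3 = -9261/8 ≈ -1157.6)
1/P = 1/(-9261/8) = -8/9261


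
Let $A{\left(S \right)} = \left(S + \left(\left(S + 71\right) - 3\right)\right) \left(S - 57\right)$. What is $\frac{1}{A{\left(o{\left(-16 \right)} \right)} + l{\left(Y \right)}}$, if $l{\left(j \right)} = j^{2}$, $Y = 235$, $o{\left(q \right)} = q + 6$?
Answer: $\frac{1}{52009} \approx 1.9227 \cdot 10^{-5}$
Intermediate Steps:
$o{\left(q \right)} = 6 + q$
$A{\left(S \right)} = \left(-57 + S\right) \left(68 + 2 S\right)$ ($A{\left(S \right)} = \left(S + \left(\left(71 + S\right) - 3\right)\right) \left(-57 + S\right) = \left(S + \left(68 + S\right)\right) \left(-57 + S\right) = \left(68 + 2 S\right) \left(-57 + S\right) = \left(-57 + S\right) \left(68 + 2 S\right)$)
$\frac{1}{A{\left(o{\left(-16 \right)} \right)} + l{\left(Y \right)}} = \frac{1}{\left(-3876 - 46 \left(6 - 16\right) + 2 \left(6 - 16\right)^{2}\right) + 235^{2}} = \frac{1}{\left(-3876 - -460 + 2 \left(-10\right)^{2}\right) + 55225} = \frac{1}{\left(-3876 + 460 + 2 \cdot 100\right) + 55225} = \frac{1}{\left(-3876 + 460 + 200\right) + 55225} = \frac{1}{-3216 + 55225} = \frac{1}{52009}$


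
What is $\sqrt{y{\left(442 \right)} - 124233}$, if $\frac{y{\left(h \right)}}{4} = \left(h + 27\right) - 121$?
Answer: $3 i \sqrt{13649} \approx 350.49 i$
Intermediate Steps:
$y{\left(h \right)} = -376 + 4 h$ ($y{\left(h \right)} = 4 \left(\left(h + 27\right) - 121\right) = 4 \left(\left(27 + h\right) - 121\right) = 4 \left(-94 + h\right) = -376 + 4 h$)
$\sqrt{y{\left(442 \right)} - 124233} = \sqrt{\left(-376 + 4 \cdot 442\right) - 124233} = \sqrt{\left(-376 + 1768\right) - 124233} = \sqrt{1392 - 124233} = \sqrt{-122841} = 3 i \sqrt{13649}$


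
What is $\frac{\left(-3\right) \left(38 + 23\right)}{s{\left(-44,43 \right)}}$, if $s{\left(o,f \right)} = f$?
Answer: $- \frac{183}{43} \approx -4.2558$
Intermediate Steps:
$\frac{\left(-3\right) \left(38 + 23\right)}{s{\left(-44,43 \right)}} = \frac{\left(-3\right) \left(38 + 23\right)}{43} = \left(-3\right) 61 \cdot \frac{1}{43} = \left(-183\right) \frac{1}{43} = - \frac{183}{43}$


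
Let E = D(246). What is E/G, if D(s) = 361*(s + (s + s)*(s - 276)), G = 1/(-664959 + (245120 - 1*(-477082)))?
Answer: -299927789622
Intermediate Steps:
G = 1/57243 (G = 1/(-664959 + (245120 + 477082)) = 1/(-664959 + 722202) = 1/57243 ≈ 1.7469e-5)
D(s) = 361*s + 722*s*(-276 + s) (D(s) = 361*(s + (2*s)*(-276 + s)) = 361*(s + 2*s*(-276 + s)) = 361*s + 722*s*(-276 + s))
E = -5239554 (E = 361*246*(-551 + 2*246) = 361*246*(-551 + 492) = 361*246*(-59) = -5239554)
E/G = -5239554/1/57243 = -5239554*57243 = -299927789622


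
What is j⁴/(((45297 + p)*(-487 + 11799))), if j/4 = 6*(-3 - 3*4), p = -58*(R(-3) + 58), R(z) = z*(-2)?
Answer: 209952000/5880119 ≈ 35.705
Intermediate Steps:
R(z) = -2*z
p = -3712 (p = -58*(-2*(-3) + 58) = -58*(6 + 58) = -58*64 = -3712)
j = -360 (j = 4*(6*(-3 - 3*4)) = 4*(6*(-3 - 12)) = 4*(6*(-15)) = 4*(-90) = -360)
j⁴/(((45297 + p)*(-487 + 11799))) = (-360)⁴/(((45297 - 3712)*(-487 + 11799))) = 16796160000/((41585*11312)) = 16796160000/470409520 = 16796160000*(1/470409520) = 209952000/5880119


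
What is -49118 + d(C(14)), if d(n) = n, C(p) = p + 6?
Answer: -49098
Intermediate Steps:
C(p) = 6 + p
-49118 + d(C(14)) = -49118 + (6 + 14) = -49118 + 20 = -49098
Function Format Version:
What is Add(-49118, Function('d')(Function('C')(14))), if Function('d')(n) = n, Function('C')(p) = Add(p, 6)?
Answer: -49098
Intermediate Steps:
Function('C')(p) = Add(6, p)
Add(-49118, Function('d')(Function('C')(14))) = Add(-49118, Add(6, 14)) = Add(-49118, 20) = -49098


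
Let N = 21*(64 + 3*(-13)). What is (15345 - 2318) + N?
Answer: 13552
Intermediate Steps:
N = 525 (N = 21*(64 - 39) = 21*25 = 525)
(15345 - 2318) + N = (15345 - 2318) + 525 = 13027 + 525 = 13552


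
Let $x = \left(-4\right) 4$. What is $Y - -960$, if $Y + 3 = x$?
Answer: $941$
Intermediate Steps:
$x = -16$
$Y = -19$ ($Y = -3 - 16 = -19$)
$Y - -960 = -19 - -960 = -19 + 960 = 941$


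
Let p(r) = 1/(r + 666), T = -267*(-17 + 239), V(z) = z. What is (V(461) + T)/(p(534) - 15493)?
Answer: 70575600/18591599 ≈ 3.7961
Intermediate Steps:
T = -59274 (T = -267*222 = -59274)
p(r) = 1/(666 + r)
(V(461) + T)/(p(534) - 15493) = (461 - 59274)/(1/(666 + 534) - 15493) = -58813/(1/1200 - 15493) = -58813/(-18591599/1200) = -58813*(-1200/18591599) = 70575600/18591599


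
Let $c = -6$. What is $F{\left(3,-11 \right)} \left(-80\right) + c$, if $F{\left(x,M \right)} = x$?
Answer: $-246$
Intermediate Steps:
$F{\left(3,-11 \right)} \left(-80\right) + c = 3 \left(-80\right) - 6 = -240 - 6 = -246$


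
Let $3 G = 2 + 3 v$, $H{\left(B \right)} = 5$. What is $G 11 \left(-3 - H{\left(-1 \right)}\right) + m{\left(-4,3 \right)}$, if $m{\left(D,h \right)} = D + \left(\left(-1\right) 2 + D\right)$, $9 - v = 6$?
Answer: $- \frac{998}{3} \approx -332.67$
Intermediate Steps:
$v = 3$ ($v = 9 - 6 = 3$)
$m{\left(D,h \right)} = -2 + 2 D$ ($m{\left(D,h \right)} = D + \left(-2 + D\right) = -2 + 2 D$)
$G = \frac{11}{3}$ ($G = \frac{2 + 3 \cdot 3}{3} = \frac{2 + 9}{3} = \frac{1}{3} \cdot 11 = \frac{11}{3} \approx 3.6667$)
$G 11 \left(-3 - H{\left(-1 \right)}\right) + m{\left(-4,3 \right)} = \frac{11}{3} \cdot 11 \left(-3 - 5\right) + \left(-2 + 2 \left(-4\right)\right) = \frac{121 \left(-3 - 5\right)}{3} - 10 = \frac{121}{3} \left(-8\right) - 10 = - \frac{968}{3} - 10 = - \frac{998}{3}$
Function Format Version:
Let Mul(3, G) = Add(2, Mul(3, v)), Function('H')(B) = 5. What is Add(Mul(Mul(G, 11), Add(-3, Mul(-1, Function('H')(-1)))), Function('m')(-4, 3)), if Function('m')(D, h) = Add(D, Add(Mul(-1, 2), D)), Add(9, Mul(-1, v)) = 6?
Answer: Rational(-998, 3) ≈ -332.67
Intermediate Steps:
v = 3 (v = Add(9, Mul(-1, 6)) = Add(9, -6) = 3)
Function('m')(D, h) = Add(-2, Mul(2, D)) (Function('m')(D, h) = Add(D, Add(-2, D)) = Add(-2, Mul(2, D)))
G = Rational(11, 3) (G = Mul(Rational(1, 3), Add(2, Mul(3, 3))) = Mul(Rational(1, 3), Add(2, 9)) = Mul(Rational(1, 3), 11) = Rational(11, 3) ≈ 3.6667)
Add(Mul(Mul(G, 11), Add(-3, Mul(-1, Function('H')(-1)))), Function('m')(-4, 3)) = Add(Mul(Mul(Rational(11, 3), 11), Add(-3, Mul(-1, 5))), Add(-2, Mul(2, -4))) = Add(Mul(Rational(121, 3), Add(-3, -5)), Add(-2, -8)) = Add(Mul(Rational(121, 3), -8), -10) = Add(Rational(-968, 3), -10) = Rational(-998, 3)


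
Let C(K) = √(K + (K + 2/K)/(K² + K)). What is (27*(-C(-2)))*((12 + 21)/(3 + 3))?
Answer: -297*I*√14/4 ≈ -277.82*I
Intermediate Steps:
C(K) = √(K + (K + 2/K)/(K + K²))
(27*(-C(-2)))*((12 + 21)/(3 + 3)) = (27*(-√((2 + 2*(-2) + (-2)²*(1 - 2) + (-2)³*(1 - 2)²)/((-2)²*(1 - 2)²))))*((12 + 21)/(3 + 3)) = (27*(-√((¼)*(2 - 4 + 4*(-1) - 8*(-1)²)/(-1)²)))*(33/6) = (27*(-√((¼)*1*(2 - 4 - 4 - 8*1))))*(33*(⅙)) = (27*(-√((¼)*1*(2 - 4 - 4 - 8))))*(11/2) = (27*(-√((¼)*1*(-14))))*(11/2) = (27*(-√(-7/2)))*(11/2) = (27*(-I*√14/2))*(11/2) = -27*I*√14/2*(11/2) = -297*I*√14/4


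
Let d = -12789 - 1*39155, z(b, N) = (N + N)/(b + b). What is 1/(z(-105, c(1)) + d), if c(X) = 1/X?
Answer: -105/5454121 ≈ -1.9251e-5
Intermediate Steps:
z(b, N) = N/b (z(b, N) = (2*N)/((2*b)) = (2*N)*(1/(2*b)) = N/b)
d = -51944 (d = -12789 - 39155 = -51944)
1/(z(-105, c(1)) + d) = 1/(1/(1*(-105)) - 51944) = 1/(1*(-1/105) - 51944) = 1/(-1/105 - 51944) = 1/(-5454121/105) = -105/5454121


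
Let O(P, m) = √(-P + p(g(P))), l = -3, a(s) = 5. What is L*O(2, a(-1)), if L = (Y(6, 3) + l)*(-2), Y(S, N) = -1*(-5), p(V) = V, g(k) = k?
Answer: 0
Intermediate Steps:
Y(S, N) = 5
O(P, m) = 0 (O(P, m) = √(-P + P) = √0 = 0)
L = -4 (L = (5 - 3)*(-2) = 2*(-2) = -4)
L*O(2, a(-1)) = -4*0 = 0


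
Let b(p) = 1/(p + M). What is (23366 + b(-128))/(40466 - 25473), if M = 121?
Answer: 163561/104951 ≈ 1.5585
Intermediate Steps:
b(p) = 1/(121 + p) (b(p) = 1/(p + 121) = 1/(121 + p))
(23366 + b(-128))/(40466 - 25473) = (23366 + 1/(121 - 128))/(40466 - 25473) = (23366 + 1/(-7))/14993 = (23366 - ⅐)*(1/14993) = (163561/7)*(1/14993) = 163561/104951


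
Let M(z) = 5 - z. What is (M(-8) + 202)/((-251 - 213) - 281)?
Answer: -43/149 ≈ -0.28859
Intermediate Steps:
(M(-8) + 202)/((-251 - 213) - 281) = ((5 - 1*(-8)) + 202)/((-251 - 213) - 281) = ((5 + 8) + 202)/(-464 - 281) = (13 + 202)/(-745) = 215*(-1/745) = -43/149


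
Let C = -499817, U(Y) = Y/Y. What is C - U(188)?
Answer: -499818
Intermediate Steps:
U(Y) = 1
C - U(188) = -499817 - 1*1 = -499817 - 1 = -499818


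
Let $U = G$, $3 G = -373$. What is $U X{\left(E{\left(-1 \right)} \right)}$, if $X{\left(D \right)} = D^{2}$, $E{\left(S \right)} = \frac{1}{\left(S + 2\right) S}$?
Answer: $- \frac{373}{3} \approx -124.33$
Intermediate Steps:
$E{\left(S \right)} = \frac{1}{S \left(2 + S\right)}$ ($E{\left(S \right)} = \frac{1}{\left(2 + S\right) S} = \frac{1}{S \left(2 + S\right)}$)
$G = - \frac{373}{3}$ ($G = \frac{1}{3} \left(-373\right) = - \frac{373}{3} \approx -124.33$)
$U = - \frac{373}{3} \approx -124.33$
$U X{\left(E{\left(-1 \right)} \right)} = - \frac{373 \left(\frac{1}{\left(-1\right) \left(2 - 1\right)}\right)^{2}}{3} = - \frac{373 \left(- 1^{-1}\right)^{2}}{3} = - \frac{373 \left(\left(-1\right) 1\right)^{2}}{3} = - \frac{373 \left(-1\right)^{2}}{3} = \left(- \frac{373}{3}\right) 1 = - \frac{373}{3}$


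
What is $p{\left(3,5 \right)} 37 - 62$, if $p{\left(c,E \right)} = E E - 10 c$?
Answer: $-247$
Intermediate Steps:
$p{\left(c,E \right)} = E^{2} - 10 c$
$p{\left(3,5 \right)} 37 - 62 = \left(5^{2} - 30\right) 37 - 62 = \left(25 - 30\right) 37 - 62 = \left(-5\right) 37 - 62 = -185 - 62 = -247$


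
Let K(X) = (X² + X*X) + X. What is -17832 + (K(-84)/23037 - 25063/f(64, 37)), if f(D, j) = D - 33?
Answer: -633886227/34007 ≈ -18640.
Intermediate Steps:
f(D, j) = -33 + D
K(X) = X + 2*X² (K(X) = (X² + X²) + X = 2*X² + X = X + 2*X²)
-17832 + (K(-84)/23037 - 25063/f(64, 37)) = -17832 + (-84*(1 + 2*(-84))/23037 - 25063/(-33 + 64)) = -17832 + (-84*(1 - 168)*(1/23037) - 25063/31) = -17832 + (-84*(-167)*(1/23037) - 25063*1/31) = -17832 + (14028*(1/23037) - 25063/31) = -17832 + (668/1097 - 25063/31) = -17832 - 27473403/34007 = -633886227/34007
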